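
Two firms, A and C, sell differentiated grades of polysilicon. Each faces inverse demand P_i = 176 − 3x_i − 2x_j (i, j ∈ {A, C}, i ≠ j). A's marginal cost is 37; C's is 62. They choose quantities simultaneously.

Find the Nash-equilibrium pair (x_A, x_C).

18.9375, 12.6875

Firm A's profit: π = x_A(176 − 3x_A − 2x_C) − 37x_A.
∂π/∂x_A = 139 − 6x_A − 2x_C = 0 ⇒ x_A = 139/6 − (1/3)x_C.
Similarly x_C = 19 − (1/3)x_A.
Substituting the second reaction function into the first: x_A = 139/6 − (1/3)(19 − (1/3)x_A), which gives (8/9)x_A = 101/6 ⇒ x_A = 18.9375.
Then x_C = 19 − (1/3)·18.9375 = 12.6875.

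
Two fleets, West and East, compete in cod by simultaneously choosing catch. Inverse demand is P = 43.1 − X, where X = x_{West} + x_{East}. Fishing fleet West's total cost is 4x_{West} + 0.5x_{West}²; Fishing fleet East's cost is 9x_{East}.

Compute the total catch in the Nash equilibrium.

Fishing fleet West's profit: π = x_{West}(43.1 − (x_{West} + x_{East})) − 4x_{West} − 0.5x_{West}².
∂π/∂x_{West} = 39.1 − 3x_{West} − x_{East} = 0, so x_{West} = 391/30 − (1/3)x_{East}.
For East: ∂π/∂x_{East} = 34.1 − 2x_{East} − x_{West} = 0 ⇒ x_{East} = 17.05 − 0.5x_{West}.
Solving the two reaction functions simultaneously: (1 − (−1/3)(−0.5))x_{West} = 391/30 − (1/3)·17.05, so (5/6)x_{West} = 7.35 and x_{West} = 8.82.
Then x_{East} = 17.05 − 0.5·8.82 = 12.64.
Total catch: 8.82 + 12.64 = 21.46.

21.46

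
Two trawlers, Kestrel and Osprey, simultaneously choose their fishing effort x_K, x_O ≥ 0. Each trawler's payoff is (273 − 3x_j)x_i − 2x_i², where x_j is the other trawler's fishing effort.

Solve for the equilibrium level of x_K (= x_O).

Kestrel's payoff is (273 − 3x_O)x_K − 2x_K².
∂π/∂x_K = 273 − 3x_O − 4x_K = 0, so x_K = 68.25 − 0.75x_O.
By symmetry x_O = x_K; substituting into the reaction function, 1.75x_K = 68.25 and x_K = 39.

39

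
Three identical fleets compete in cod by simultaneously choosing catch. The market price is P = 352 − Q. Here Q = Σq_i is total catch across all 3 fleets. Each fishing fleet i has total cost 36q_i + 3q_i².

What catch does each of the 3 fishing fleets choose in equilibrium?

A representative fishing fleet's profit is π_i = q_i(352 − Q) − 36q_i − 3q_i², with Q = q_i + Σ_{j≠i} q_j.
First-order condition: 316 − 8q_i − Σ_{j≠i} q_j = 0.
In a symmetric equilibrium every fishing fleet chooses the same q, so Σ_{j≠i} q_j = 2q. The condition becomes 316 − 10q = 0, giving q = 316/10 = 31.6.

31.6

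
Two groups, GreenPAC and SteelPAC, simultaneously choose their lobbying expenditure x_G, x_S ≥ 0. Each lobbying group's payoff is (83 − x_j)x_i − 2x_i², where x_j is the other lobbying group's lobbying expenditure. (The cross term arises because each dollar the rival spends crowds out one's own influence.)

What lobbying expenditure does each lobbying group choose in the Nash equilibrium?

16.6

GreenPAC's payoff is (83 − x_S)x_G − 2x_G².
∂π/∂x_G = 83 − x_S − 4x_G = 0, so x_G = 20.75 − 0.25x_S.
Setting x_G = x_S in the reaction function: x_G = 20.75 − 0.25x_G, so x_G = 20.75 / 1.25 = 16.6.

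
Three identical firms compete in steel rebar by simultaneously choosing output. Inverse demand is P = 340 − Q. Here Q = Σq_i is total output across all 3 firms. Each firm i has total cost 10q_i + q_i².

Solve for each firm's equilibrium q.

55

A representative firm's profit is π_i = q_i(340 − Q) − 10q_i − q_i², with Q = q_i + Σ_{j≠i} q_j.
First-order condition: 330 − 4q_i − Σ_{j≠i} q_j = 0.
With identical firms, set every q_j = q: then 330 − 4q − 2q = 0, i.e. q = 330/6 = 55.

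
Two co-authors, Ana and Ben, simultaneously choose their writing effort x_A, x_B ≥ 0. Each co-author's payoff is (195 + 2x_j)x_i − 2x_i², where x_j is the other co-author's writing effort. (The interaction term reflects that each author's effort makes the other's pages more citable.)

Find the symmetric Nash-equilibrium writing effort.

Ana's payoff is (195 + 2x_B)x_A − 2x_A².
∂π/∂x_A = 195 + 2x_B − 4x_A = 0, so x_A = 48.75 + 0.5x_B.
By symmetry x_B = x_A; substituting into the reaction function, 0.5x_A = 48.75 and x_A = 97.5.

97.5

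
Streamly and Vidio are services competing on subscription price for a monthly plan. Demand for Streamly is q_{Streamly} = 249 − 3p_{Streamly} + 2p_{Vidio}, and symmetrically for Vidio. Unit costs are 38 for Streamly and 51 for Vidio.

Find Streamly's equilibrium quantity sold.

165.5625

Streamly's profit: π = (p_{Streamly} − 38)(249 − 3p_{Streamly} + 2p_{Vidio}).
∂π/∂p_{Streamly} = 363 − 6p_{Streamly} + 2p_{Vidio} = 0 ⇒ p_{Streamly} = 60.5 + (1/3)p_{Vidio}.
Similarly p_{Vidio} = 67 + (1/3)p_{Streamly}.
Plugging p_{Vidio} into Streamly's best response: p_{Streamly} = 60.5 + (1/3)(67 + (1/3)p_{Streamly}) ⇒ (8/9)p_{Streamly} = 497/6, so p_{Streamly} = 93.1875.
Then p_{Vidio} = 67 + (1/3)·93.1875 = 98.0625.
q_{Streamly} = 249 − 3·93.1875 + 2·98.0625 = 165.5625.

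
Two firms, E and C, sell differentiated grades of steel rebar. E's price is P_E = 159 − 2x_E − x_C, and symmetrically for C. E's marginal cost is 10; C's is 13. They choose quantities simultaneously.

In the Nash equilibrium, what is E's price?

70

Firm E's profit: π = x_E(159 − 2x_E − x_C) − 10x_E.
∂π/∂x_E = 149 − 4x_E − x_C = 0 ⇒ x_E = 37.25 − 0.25x_C.
Similarly x_C = 36.5 − 0.25x_E.
Substituting the second reaction function into the first: x_E = 37.25 − 0.25(36.5 − 0.25x_E), which gives 0.9375x_E = 28.125 ⇒ x_E = 30.
Then x_C = 36.5 − 0.25·30 = 29.
P_E = 159 − 2·30 − 29 = 70.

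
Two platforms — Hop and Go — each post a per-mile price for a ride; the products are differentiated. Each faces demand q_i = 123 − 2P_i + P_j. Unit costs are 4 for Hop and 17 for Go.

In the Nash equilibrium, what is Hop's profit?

Hop's profit: π = (P_{Hop} − 4)(123 − 2P_{Hop} + P_{Go}).
∂π/∂P_{Hop} = 131 − 4P_{Hop} + P_{Go} = 0 ⇒ P_{Hop} = 32.75 + 0.25P_{Go}.
Similarly P_{Go} = 39.25 + 0.25P_{Hop}.
Plugging P_{Go} into Hop's best response: P_{Hop} = 32.75 + 0.25(39.25 + 0.25P_{Hop}) ⇒ 0.9375P_{Hop} = 42.5625, so P_{Hop} = 45.4.
Then P_{Go} = 39.25 + 0.25·45.4 = 50.6.
q_{Hop} = 123 − 2·45.4 + 50.6 = 82.8.
Profit = (45.4 − 4)·82.8 = 3427.92.

3427.92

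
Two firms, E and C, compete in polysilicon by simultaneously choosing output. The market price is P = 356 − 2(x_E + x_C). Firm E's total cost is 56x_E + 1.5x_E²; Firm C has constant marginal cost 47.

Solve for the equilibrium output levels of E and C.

24.25, 65.125

Firm E's profit: π = x_E(356 − 2(x_E + x_C)) − 56x_E − 1.5x_E².
∂π/∂x_E = 300 − 7x_E − 2x_C = 0, so x_E = 300/7 − (2/7)x_C.
For C: ∂π/∂x_C = 309 − 4x_C − 2x_E = 0 ⇒ x_C = 77.25 − 0.5x_E.
Plugging x_C into E's best response: x_E = 300/7 − (2/7)(77.25 − 0.5x_E) ⇒ (6/7)x_E = 291/14, so x_E = 24.25.
Then x_C = 77.25 − 0.5·24.25 = 65.125.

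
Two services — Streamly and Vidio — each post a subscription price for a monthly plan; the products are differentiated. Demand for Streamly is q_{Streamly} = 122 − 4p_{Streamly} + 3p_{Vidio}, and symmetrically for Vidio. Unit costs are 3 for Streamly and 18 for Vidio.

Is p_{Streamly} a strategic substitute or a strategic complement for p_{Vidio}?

strategic complements

Streamly's profit: π = (p_{Streamly} − 3)(122 − 4p_{Streamly} + 3p_{Vidio}).
∂π/∂p_{Streamly} = 134 − 8p_{Streamly} + 3p_{Vidio} = 0 ⇒ p_{Streamly} = 16.75 + 0.375p_{Vidio}.
The best-response slope dp_{Streamly}/dp_{Vidio} = 0.375 > 0: the reaction function is upward-sloping, so the choices are strategic complements.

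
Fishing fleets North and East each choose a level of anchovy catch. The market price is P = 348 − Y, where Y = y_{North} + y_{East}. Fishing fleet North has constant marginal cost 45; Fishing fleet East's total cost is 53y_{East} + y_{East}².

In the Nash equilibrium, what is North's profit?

Fishing fleet North's profit: π = y_{North}(348 − (y_{North} + y_{East})) − 45y_{North}.
∂π/∂y_{North} = 303 − 2y_{North} − y_{East} = 0, so y_{North} = 151.5 − 0.5y_{East}.
For East: ∂π/∂y_{East} = 295 − 4y_{East} − y_{North} = 0 ⇒ y_{East} = 73.75 − 0.25y_{North}.
Solving the two reaction functions simultaneously: (1 − (−0.5)(−0.25))y_{North} = 151.5 − 0.5·73.75, so 0.875y_{North} = 114.625 and y_{North} = 131.
Then y_{East} = 73.75 − 0.25·131 = 41.
Price P = 348 − 172 = 176.
North's profit: (176 − 45)·131 = 17161.

17161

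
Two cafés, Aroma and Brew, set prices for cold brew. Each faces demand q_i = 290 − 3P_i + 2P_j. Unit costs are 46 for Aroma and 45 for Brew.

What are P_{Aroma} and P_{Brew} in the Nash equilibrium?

106.8125, 106.4375

Aroma's profit: π = (P_{Aroma} − 46)(290 − 3P_{Aroma} + 2P_{Brew}).
∂π/∂P_{Aroma} = 428 − 6P_{Aroma} + 2P_{Brew} = 0 ⇒ P_{Aroma} = 214/3 + (1/3)P_{Brew}.
Similarly P_{Brew} = 425/6 + (1/3)P_{Aroma}.
Solving the two reaction functions simultaneously: (1 − (1/3)(1/3))P_{Aroma} = 214/3 + (1/3)·(425/6), so (8/9)P_{Aroma} = 1709/18 and P_{Aroma} = 106.8125.
Then P_{Brew} = 425/6 + (1/3)·106.8125 = 106.4375.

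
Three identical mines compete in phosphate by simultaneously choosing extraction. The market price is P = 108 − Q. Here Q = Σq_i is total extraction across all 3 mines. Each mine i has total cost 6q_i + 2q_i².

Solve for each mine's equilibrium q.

A representative mine's profit is π_i = q_i(108 − Q) − 6q_i − 2q_i², with Q = q_i + Σ_{j≠i} q_j.
First-order condition: 102 − 6q_i − Σ_{j≠i} q_j = 0.
Imposing symmetry (q_j = q for all j) turns Σ_{j≠i} q_j into 2q, so 102 = 8q and q = 12.75.

12.75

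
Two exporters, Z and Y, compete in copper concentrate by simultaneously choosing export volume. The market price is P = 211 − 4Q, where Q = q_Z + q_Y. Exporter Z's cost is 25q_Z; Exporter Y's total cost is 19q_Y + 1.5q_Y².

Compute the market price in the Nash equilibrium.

96

Exporter Z's profit: π = q_Z(211 − 4(q_Z + q_Y)) − 25q_Z.
∂π/∂q_Z = 186 − 8q_Z − 4q_Y = 0, so q_Z = 23.25 − 0.5q_Y.
For Y: ∂π/∂q_Y = 192 − 11q_Y − 4q_Z = 0 ⇒ q_Y = 192/11 − (4/11)q_Z.
Plugging q_Y into Z's best response: q_Z = 23.25 − 0.5(192/11 − (4/11)q_Z) ⇒ (9/11)q_Z = 639/44, so q_Z = 17.75.
Then q_Y = 192/11 − (4/11)·17.75 = 11.
Equilibrium price: P = 211 − 4·28.75 = 96.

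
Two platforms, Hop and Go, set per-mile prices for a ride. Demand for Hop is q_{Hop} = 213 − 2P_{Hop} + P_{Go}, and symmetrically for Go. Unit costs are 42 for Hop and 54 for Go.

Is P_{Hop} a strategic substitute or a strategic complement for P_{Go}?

strategic complements

Hop's profit: π = (P_{Hop} − 42)(213 − 2P_{Hop} + P_{Go}).
∂π/∂P_{Hop} = 297 − 4P_{Hop} + P_{Go} = 0 ⇒ P_{Hop} = 74.25 + 0.25P_{Go}.
The best-response slope dP_{Hop}/dP_{Go} = 0.25 > 0: the reaction function is upward-sloping, so the choices are strategic complements.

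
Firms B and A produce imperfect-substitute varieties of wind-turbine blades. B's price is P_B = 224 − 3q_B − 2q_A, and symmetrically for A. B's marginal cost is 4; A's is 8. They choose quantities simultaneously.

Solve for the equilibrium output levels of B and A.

27.75, 26.75

Firm B's profit: π = q_B(224 − 3q_B − 2q_A) − 4q_B.
∂π/∂q_B = 220 − 6q_B − 2q_A = 0 ⇒ q_B = 110/3 − (1/3)q_A.
Similarly q_A = 36 − (1/3)q_B.
Substituting the second reaction function into the first: q_B = 110/3 − (1/3)(36 − (1/3)q_B), which gives (8/9)q_B = 74/3 ⇒ q_B = 27.75.
Then q_A = 36 − (1/3)·27.75 = 26.75.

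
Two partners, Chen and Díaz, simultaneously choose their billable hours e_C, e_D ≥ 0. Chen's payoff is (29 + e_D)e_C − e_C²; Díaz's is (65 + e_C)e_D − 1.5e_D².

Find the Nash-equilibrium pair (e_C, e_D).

Expanding Chen's payoff: 29e_C + e_De_C − e_C².
∂π/∂e_C = 29 + e_D − 2e_C = 0, so e_C = 14.5 + 0.5e_D.
Likewise for Díaz: e_D = 65/3 + (1/3)e_C.
Substituting the second reaction function into the first: e_C = 14.5 + 0.5(65/3 + (1/3)e_C), which gives (5/6)e_C = 76/3 ⇒ e_C = 30.4.
Then e_D = 65/3 + (1/3)·30.4 = 31.8.

30.4, 31.8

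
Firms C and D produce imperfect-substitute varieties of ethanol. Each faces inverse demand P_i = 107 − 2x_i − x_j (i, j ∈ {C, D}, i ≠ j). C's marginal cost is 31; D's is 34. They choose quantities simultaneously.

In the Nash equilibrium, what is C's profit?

Firm C's profit: π = x_C(107 − 2x_C − x_D) − 31x_C.
∂π/∂x_C = 76 − 4x_C − x_D = 0 ⇒ x_C = 19 − 0.25x_D.
Similarly x_D = 18.25 − 0.25x_C.
Solving the two reaction functions simultaneously: (1 − (−0.25)(−0.25))x_C = 19 − 0.25·18.25, so 0.9375x_C = 14.4375 and x_C = 15.4.
Then x_D = 18.25 − 0.25·15.4 = 14.4.
P_C = 107 − 2·15.4 − 14.4 = 61.8.
Profit = (61.8 − 31)·15.4 = 474.32.

474.32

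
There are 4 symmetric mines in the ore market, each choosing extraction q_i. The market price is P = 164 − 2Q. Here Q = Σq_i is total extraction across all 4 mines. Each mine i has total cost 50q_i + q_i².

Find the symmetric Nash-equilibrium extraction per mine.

A representative mine's profit is π_i = q_i(164 − 2Q) − 50q_i − q_i², with Q = q_i + Σ_{j≠i} q_j.
First-order condition: 114 − 6q_i − 2Σ_{j≠i} q_j = 0.
Imposing symmetry (q_j = q for all j) turns Σ_{j≠i} q_j into 3q, so 114 = 12q and q = 9.5.

9.5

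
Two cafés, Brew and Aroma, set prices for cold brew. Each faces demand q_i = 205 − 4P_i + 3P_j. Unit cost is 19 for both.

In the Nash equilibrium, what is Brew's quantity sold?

148.8

Brew's profit: π = (P_{Brew} − 19)(205 − 4P_{Brew} + 3P_{Aroma}).
∂π/∂P_{Brew} = 281 − 8P_{Brew} + 3P_{Aroma} = 0 ⇒ P_{Brew} = 35.125 + 0.375P_{Aroma}.
The game is symmetric, so in equilibrium P_{Aroma} = P_{Brew}: the reaction function gives 0.625P_{Brew} = 35.125, hence P_{Brew} = 56.2.
q_{Brew} = 205 − 4·56.2 + 3·56.2 = 148.8.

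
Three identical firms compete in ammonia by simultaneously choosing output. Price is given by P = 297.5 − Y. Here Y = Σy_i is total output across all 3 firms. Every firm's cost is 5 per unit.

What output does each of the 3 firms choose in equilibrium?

73.125

A representative firm's profit is π_i = y_i(297.5 − Y) − 5y_i, with Y = y_i + Σ_{j≠i} y_j.
First-order condition: 292.5 − 2y_i − Σ_{j≠i} y_j = 0.
Imposing symmetry (y_j = y for all j) turns Σ_{j≠i} y_j into 2y, so 292.5 = 4y and y = 73.125.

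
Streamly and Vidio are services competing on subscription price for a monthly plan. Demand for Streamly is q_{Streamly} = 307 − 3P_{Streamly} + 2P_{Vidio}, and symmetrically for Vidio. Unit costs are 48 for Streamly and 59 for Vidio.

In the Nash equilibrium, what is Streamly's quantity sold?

200.4375

Streamly's profit: π = (P_{Streamly} − 48)(307 − 3P_{Streamly} + 2P_{Vidio}).
∂π/∂P_{Streamly} = 451 − 6P_{Streamly} + 2P_{Vidio} = 0 ⇒ P_{Streamly} = 451/6 + (1/3)P_{Vidio}.
Similarly P_{Vidio} = 242/3 + (1/3)P_{Streamly}.
Solving the two reaction functions simultaneously: (1 − (1/3)(1/3))P_{Streamly} = 451/6 + (1/3)·(242/3), so (8/9)P_{Streamly} = 1837/18 and P_{Streamly} = 114.8125.
Then P_{Vidio} = 242/3 + (1/3)·114.8125 = 118.9375.
q_{Streamly} = 307 − 3·114.8125 + 2·118.9375 = 200.4375.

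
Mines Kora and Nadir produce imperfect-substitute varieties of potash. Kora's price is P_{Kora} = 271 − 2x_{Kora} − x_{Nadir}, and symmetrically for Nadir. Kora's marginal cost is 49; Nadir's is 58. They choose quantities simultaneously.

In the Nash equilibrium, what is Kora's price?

Mine Kora's profit: π = x_{Kora}(271 − 2x_{Kora} − x_{Nadir}) − 49x_{Kora}.
∂π/∂x_{Kora} = 222 − 4x_{Kora} − x_{Nadir} = 0 ⇒ x_{Kora} = 55.5 − 0.25x_{Nadir}.
Similarly x_{Nadir} = 53.25 − 0.25x_{Kora}.
Substituting the second reaction function into the first: x_{Kora} = 55.5 − 0.25(53.25 − 0.25x_{Kora}), which gives 0.9375x_{Kora} = 42.1875 ⇒ x_{Kora} = 45.
Then x_{Nadir} = 53.25 − 0.25·45 = 42.
P_{Kora} = 271 − 2·45 − 42 = 139.

139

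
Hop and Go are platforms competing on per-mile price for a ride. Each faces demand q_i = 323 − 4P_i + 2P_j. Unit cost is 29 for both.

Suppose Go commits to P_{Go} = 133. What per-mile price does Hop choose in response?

Hop's profit: π = (P_{Hop} − 29)(323 − 4P_{Hop} + 2P_{Go}).
∂π/∂P_{Hop} = 439 − 8P_{Hop} + 2P_{Go} = 0 ⇒ P_{Hop} = 54.875 + 0.25P_{Go}.
At P_{Go} = 133: P_{Hop} = 54.875 + 0.25·133 = 88.125.

88.125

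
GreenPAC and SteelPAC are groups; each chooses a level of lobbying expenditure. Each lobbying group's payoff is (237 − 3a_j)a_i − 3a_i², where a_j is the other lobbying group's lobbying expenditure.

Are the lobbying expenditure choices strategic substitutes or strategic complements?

strategic substitutes

GreenPAC's payoff is (237 − 3a_S)a_G − 3a_G².
∂π/∂a_G = 237 − 3a_S − 6a_G = 0, so a_G = 39.5 − 0.5a_S.
The best-response slope da_G/da_S = −0.5 < 0: the reaction function is downward-sloping, so the choices are strategic substitutes.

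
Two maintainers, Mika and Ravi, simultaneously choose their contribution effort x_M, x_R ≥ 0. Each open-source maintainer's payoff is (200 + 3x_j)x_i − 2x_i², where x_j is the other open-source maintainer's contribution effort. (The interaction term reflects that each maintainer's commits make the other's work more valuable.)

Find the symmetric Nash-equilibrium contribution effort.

Mika's payoff is (200 + 3x_R)x_M − 2x_M².
∂π/∂x_M = 200 + 3x_R − 4x_M = 0, so x_M = 50 + 0.75x_R.
Setting x_M = x_R in the reaction function: x_M = 50 + 0.75x_M, so x_M = 50 / 0.25 = 200.

200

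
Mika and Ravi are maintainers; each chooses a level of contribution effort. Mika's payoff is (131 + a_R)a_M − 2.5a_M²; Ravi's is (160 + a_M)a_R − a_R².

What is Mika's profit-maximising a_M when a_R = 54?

Expanding Mika's payoff: 131a_M + a_Ra_M − 2.5a_M².
∂π/∂a_M = 131 + a_R − 5a_M = 0, so a_M = 26.2 + 0.2a_R.
At a_R = 54: a_M = 26.2 + 0.2·54 = 37.

37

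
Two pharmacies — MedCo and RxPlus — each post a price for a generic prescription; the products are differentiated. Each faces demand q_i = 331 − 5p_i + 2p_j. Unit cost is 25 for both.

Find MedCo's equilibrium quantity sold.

MedCo's profit: π = (p_{MedCo} − 25)(331 − 5p_{MedCo} + 2p_{RxPlus}).
∂π/∂p_{MedCo} = 456 − 10p_{MedCo} + 2p_{RxPlus} = 0 ⇒ p_{MedCo} = 45.6 + 0.2p_{RxPlus}.
The game is symmetric, so in equilibrium p_{RxPlus} = p_{MedCo}: the reaction function gives 0.8p_{MedCo} = 45.6, hence p_{MedCo} = 57.
q_{MedCo} = 331 − 5·57 + 2·57 = 160.

160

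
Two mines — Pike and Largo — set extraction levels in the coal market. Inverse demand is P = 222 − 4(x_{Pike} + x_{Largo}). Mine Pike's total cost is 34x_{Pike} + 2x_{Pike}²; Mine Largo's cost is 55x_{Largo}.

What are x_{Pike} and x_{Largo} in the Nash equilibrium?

10.45, 15.65

Mine Pike's profit: π = x_{Pike}(222 − 4(x_{Pike} + x_{Largo})) − 34x_{Pike} − 2x_{Pike}².
∂π/∂x_{Pike} = 188 − 12x_{Pike} − 4x_{Largo} = 0, so x_{Pike} = 47/3 − (1/3)x_{Largo}.
For Largo: ∂π/∂x_{Largo} = 167 − 8x_{Largo} − 4x_{Pike} = 0 ⇒ x_{Largo} = 20.875 − 0.5x_{Pike}.
Solving the two reaction functions simultaneously: (1 − (−1/3)(−0.5))x_{Pike} = 47/3 − (1/3)·20.875, so (5/6)x_{Pike} = 209/24 and x_{Pike} = 10.45.
Then x_{Largo} = 20.875 − 0.5·10.45 = 15.65.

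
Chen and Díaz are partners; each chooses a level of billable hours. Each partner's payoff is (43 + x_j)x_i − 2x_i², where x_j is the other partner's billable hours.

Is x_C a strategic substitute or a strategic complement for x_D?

Chen's payoff is (43 + x_D)x_C − 2x_C².
∂π/∂x_C = 43 + x_D − 4x_C = 0, so x_C = 10.75 + 0.25x_D.
The best-response slope dx_C/dx_D = 0.25 > 0: the reaction function is upward-sloping, so the choices are strategic complements.

strategic complements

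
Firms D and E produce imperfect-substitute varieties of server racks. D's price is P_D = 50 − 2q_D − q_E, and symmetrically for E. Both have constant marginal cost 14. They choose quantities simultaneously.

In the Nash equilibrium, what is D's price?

Firm D's profit: π = q_D(50 − 2q_D − q_E) − 14q_D.
∂π/∂q_D = 36 − 4q_D − q_E = 0 ⇒ q_D = 9 − 0.25q_E.
The game is symmetric, so in equilibrium q_E = q_D: the reaction function gives 1.25q_D = 9, hence q_D = 7.2.
P_D = 50 − 2·7.2 − 7.2 = 28.4.

28.4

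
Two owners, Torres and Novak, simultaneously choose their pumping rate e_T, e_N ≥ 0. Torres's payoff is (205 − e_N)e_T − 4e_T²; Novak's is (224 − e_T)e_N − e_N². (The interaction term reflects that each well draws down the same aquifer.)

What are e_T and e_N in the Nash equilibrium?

Expanding Torres's payoff: 205e_T − e_Ne_T − 4e_T².
∂π/∂e_T = 205 − e_N − 8e_T = 0, so e_T = 25.625 − 0.125e_N.
Likewise for Novak: e_N = 112 − 0.5e_T.
Substituting the second reaction function into the first: e_T = 25.625 − 0.125(112 − 0.5e_T), which gives 0.9375e_T = 11.625 ⇒ e_T = 12.4.
Then e_N = 112 − 0.5·12.4 = 105.8.

12.4, 105.8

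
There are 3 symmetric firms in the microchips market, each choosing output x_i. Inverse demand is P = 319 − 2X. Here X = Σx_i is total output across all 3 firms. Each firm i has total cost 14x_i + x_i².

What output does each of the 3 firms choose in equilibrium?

A representative firm's profit is π_i = x_i(319 − 2X) − 14x_i − x_i², with X = x_i + Σ_{j≠i} x_j.
First-order condition: 305 − 6x_i − 2Σ_{j≠i} x_j = 0.
With identical firms, set every x_j = x: then 305 − 6x − 4x = 0, i.e. x = 305/10 = 30.5.

30.5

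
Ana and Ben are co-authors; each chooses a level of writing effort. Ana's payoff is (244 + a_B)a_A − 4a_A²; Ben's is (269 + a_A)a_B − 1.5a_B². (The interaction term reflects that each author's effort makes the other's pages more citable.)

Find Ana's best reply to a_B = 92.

Expanding Ana's payoff: 244a_A + a_Ba_A − 4a_A².
∂π/∂a_A = 244 + a_B − 8a_A = 0, so a_A = 30.5 + 0.125a_B.
At a_B = 92: a_A = 30.5 + 0.125·92 = 42.

42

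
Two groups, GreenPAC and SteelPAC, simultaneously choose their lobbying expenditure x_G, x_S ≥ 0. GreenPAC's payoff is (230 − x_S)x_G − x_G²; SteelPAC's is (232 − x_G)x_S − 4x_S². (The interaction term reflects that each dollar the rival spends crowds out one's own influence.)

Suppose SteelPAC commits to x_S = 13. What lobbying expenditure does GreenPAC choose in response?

108.5

Expanding GreenPAC's payoff: 230x_G − x_Sx_G − x_G².
∂π/∂x_G = 230 − x_S − 2x_G = 0, so x_G = 115 − 0.5x_S.
At x_S = 13: x_G = 115 − 0.5·13 = 108.5.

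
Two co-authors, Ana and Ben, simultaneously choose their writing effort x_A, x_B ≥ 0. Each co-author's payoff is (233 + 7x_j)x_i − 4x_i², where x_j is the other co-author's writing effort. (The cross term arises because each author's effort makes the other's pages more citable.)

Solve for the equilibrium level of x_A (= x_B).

233

Ana's payoff is (233 + 7x_B)x_A − 4x_A².
∂π/∂x_A = 233 + 7x_B − 8x_A = 0, so x_A = 29.125 + 0.875x_B.
The game is symmetric, so in equilibrium x_B = x_A: the reaction function gives 0.125x_A = 29.125, hence x_A = 233.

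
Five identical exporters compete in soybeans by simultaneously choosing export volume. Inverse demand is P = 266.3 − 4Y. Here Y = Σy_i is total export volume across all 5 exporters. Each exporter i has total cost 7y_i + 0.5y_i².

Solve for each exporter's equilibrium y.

10.372

A representative exporter's profit is π_i = y_i(266.3 − 4Y) − 7y_i − 0.5y_i², with Y = y_i + Σ_{j≠i} y_j.
First-order condition: 259.3 − 9y_i − 4Σ_{j≠i} y_j = 0.
With identical exporters, set every y_j = y: then 259.3 − 9y − 16y = 0, i.e. y = 259.3/25 = 10.372.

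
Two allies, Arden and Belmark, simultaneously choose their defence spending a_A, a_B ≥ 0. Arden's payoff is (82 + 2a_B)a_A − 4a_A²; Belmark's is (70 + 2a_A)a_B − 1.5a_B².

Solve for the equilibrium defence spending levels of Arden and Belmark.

19.3, 36.2

Expanding Arden's payoff: 82a_A + 2a_Ba_A − 4a_A².
∂π/∂a_A = 82 + 2a_B − 8a_A = 0, so a_A = 10.25 + 0.25a_B.
Likewise for Belmark: a_B = 70/3 + (2/3)a_A.
Plugging a_B into Arden's best response: a_A = 10.25 + 0.25(70/3 + (2/3)a_A) ⇒ (5/6)a_A = 193/12, so a_A = 19.3.
Then a_B = 70/3 + (2/3)·19.3 = 36.2.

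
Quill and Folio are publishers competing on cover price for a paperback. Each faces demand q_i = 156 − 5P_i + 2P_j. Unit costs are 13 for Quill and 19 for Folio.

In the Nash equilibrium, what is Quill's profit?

Quill's profit: π = (P_{Quill} − 13)(156 − 5P_{Quill} + 2P_{Folio}).
∂π/∂P_{Quill} = 221 − 10P_{Quill} + 2P_{Folio} = 0 ⇒ P_{Quill} = 22.1 + 0.2P_{Folio}.
Similarly P_{Folio} = 25.1 + 0.2P_{Quill}.
Substituting the second reaction function into the first: P_{Quill} = 22.1 + 0.2(25.1 + 0.2P_{Quill}), which gives 0.96P_{Quill} = 27.12 ⇒ P_{Quill} = 28.25.
Then P_{Folio} = 25.1 + 0.2·28.25 = 30.75.
q_{Quill} = 156 − 5·28.25 + 2·30.75 = 76.25.
Profit = (28.25 − 13)·76.25 = 1162.8125.

1162.8125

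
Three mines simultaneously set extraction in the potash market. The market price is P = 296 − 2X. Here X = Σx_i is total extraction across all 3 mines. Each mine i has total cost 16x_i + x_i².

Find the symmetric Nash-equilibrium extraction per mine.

A representative mine's profit is π_i = x_i(296 − 2X) − 16x_i − x_i², with X = x_i + Σ_{j≠i} x_j.
First-order condition: 280 − 6x_i − 2Σ_{j≠i} x_j = 0.
Imposing symmetry (x_j = x for all j) turns Σ_{j≠i} x_j into 2x, so 280 = 10x and x = 28.

28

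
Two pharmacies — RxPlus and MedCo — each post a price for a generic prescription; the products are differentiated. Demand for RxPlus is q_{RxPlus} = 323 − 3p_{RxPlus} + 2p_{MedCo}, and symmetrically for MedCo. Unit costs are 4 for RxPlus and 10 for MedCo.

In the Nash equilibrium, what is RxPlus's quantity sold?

242.625

RxPlus's profit: π = (p_{RxPlus} − 4)(323 − 3p_{RxPlus} + 2p_{MedCo}).
∂π/∂p_{RxPlus} = 335 − 6p_{RxPlus} + 2p_{MedCo} = 0 ⇒ p_{RxPlus} = 335/6 + (1/3)p_{MedCo}.
Similarly p_{MedCo} = 353/6 + (1/3)p_{RxPlus}.
Solving the two reaction functions simultaneously: (1 − (1/3)(1/3))p_{RxPlus} = 335/6 + (1/3)·(353/6), so (8/9)p_{RxPlus} = 679/9 and p_{RxPlus} = 84.875.
Then p_{MedCo} = 353/6 + (1/3)·84.875 = 87.125.
q_{RxPlus} = 323 − 3·84.875 + 2·87.125 = 242.625.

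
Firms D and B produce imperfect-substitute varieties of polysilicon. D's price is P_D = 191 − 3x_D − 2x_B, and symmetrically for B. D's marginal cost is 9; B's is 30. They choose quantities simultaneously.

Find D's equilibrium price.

81.1875

Firm D's profit: π = x_D(191 − 3x_D − 2x_B) − 9x_D.
∂π/∂x_D = 182 − 6x_D − 2x_B = 0 ⇒ x_D = 91/3 − (1/3)x_B.
Similarly x_B = 161/6 − (1/3)x_D.
Substituting the second reaction function into the first: x_D = 91/3 − (1/3)(161/6 − (1/3)x_D), which gives (8/9)x_D = 385/18 ⇒ x_D = 24.0625.
Then x_B = 161/6 − (1/3)·24.0625 = 18.8125.
P_D = 191 − 3·24.0625 − 2·18.8125 = 81.1875.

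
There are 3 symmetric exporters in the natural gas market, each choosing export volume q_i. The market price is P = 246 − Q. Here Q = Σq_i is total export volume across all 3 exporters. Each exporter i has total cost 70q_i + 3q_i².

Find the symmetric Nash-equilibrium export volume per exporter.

17.6

A representative exporter's profit is π_i = q_i(246 − Q) − 70q_i − 3q_i², with Q = q_i + Σ_{j≠i} q_j.
First-order condition: 176 − 8q_i − Σ_{j≠i} q_j = 0.
In a symmetric equilibrium every exporter chooses the same q, so Σ_{j≠i} q_j = 2q. The condition becomes 176 − 10q = 0, giving q = 176/10 = 17.6.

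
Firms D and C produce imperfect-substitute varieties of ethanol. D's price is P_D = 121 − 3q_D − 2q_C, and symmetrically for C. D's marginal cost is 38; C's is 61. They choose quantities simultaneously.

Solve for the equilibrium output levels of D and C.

Firm D's profit: π = q_D(121 − 3q_D − 2q_C) − 38q_D.
∂π/∂q_D = 83 − 6q_D − 2q_C = 0 ⇒ q_D = 83/6 − (1/3)q_C.
Similarly q_C = 10 − (1/3)q_D.
Plugging q_C into D's best response: q_D = 83/6 − (1/3)(10 − (1/3)q_D) ⇒ (8/9)q_D = 10.5, so q_D = 11.8125.
Then q_C = 10 − (1/3)·11.8125 = 6.0625.

11.8125, 6.0625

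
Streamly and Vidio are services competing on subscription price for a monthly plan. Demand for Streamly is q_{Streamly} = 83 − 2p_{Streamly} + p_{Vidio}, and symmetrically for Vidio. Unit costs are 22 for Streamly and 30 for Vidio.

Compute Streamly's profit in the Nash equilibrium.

915.92

Streamly's profit: π = (p_{Streamly} − 22)(83 − 2p_{Streamly} + p_{Vidio}).
∂π/∂p_{Streamly} = 127 − 4p_{Streamly} + p_{Vidio} = 0 ⇒ p_{Streamly} = 31.75 + 0.25p_{Vidio}.
Similarly p_{Vidio} = 35.75 + 0.25p_{Streamly}.
Plugging p_{Vidio} into Streamly's best response: p_{Streamly} = 31.75 + 0.25(35.75 + 0.25p_{Streamly}) ⇒ 0.9375p_{Streamly} = 40.6875, so p_{Streamly} = 43.4.
Then p_{Vidio} = 35.75 + 0.25·43.4 = 46.6.
q_{Streamly} = 83 − 2·43.4 + 46.6 = 42.8.
Profit = (43.4 − 22)·42.8 = 915.92.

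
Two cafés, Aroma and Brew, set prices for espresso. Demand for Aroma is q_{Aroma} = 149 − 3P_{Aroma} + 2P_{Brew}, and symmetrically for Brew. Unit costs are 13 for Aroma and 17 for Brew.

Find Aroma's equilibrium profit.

3622.6875

Aroma's profit: π = (P_{Aroma} − 13)(149 − 3P_{Aroma} + 2P_{Brew}).
∂π/∂P_{Aroma} = 188 − 6P_{Aroma} + 2P_{Brew} = 0 ⇒ P_{Aroma} = 94/3 + (1/3)P_{Brew}.
Similarly P_{Brew} = 100/3 + (1/3)P_{Aroma}.
Plugging P_{Brew} into Aroma's best response: P_{Aroma} = 94/3 + (1/3)(100/3 + (1/3)P_{Aroma}) ⇒ (8/9)P_{Aroma} = 382/9, so P_{Aroma} = 47.75.
Then P_{Brew} = 100/3 + (1/3)·47.75 = 49.25.
q_{Aroma} = 149 − 3·47.75 + 2·49.25 = 104.25.
Profit = (47.75 − 13)·104.25 = 3622.6875.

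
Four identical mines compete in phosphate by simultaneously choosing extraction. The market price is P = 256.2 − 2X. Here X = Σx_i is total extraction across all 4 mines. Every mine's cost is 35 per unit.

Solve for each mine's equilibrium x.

22.12

A representative mine's profit is π_i = x_i(256.2 − 2X) − 35x_i, with X = x_i + Σ_{j≠i} x_j.
First-order condition: 221.2 − 4x_i − 2Σ_{j≠i} x_j = 0.
In a symmetric equilibrium every mine chooses the same x, so Σ_{j≠i} x_j = 3x. The condition becomes 221.2 − 10x = 0, giving x = 221.2/10 = 22.12.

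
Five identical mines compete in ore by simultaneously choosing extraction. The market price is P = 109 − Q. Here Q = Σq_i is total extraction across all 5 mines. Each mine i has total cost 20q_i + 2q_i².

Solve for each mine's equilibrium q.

8.9

A representative mine's profit is π_i = q_i(109 − Q) − 20q_i − 2q_i², with Q = q_i + Σ_{j≠i} q_j.
First-order condition: 89 − 6q_i − Σ_{j≠i} q_j = 0.
In a symmetric equilibrium every mine chooses the same q, so Σ_{j≠i} q_j = 4q. The condition becomes 89 − 10q = 0, giving q = 89/10 = 8.9.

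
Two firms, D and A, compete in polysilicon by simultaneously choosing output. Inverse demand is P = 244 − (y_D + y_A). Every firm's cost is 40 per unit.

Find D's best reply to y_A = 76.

Firm D's profit: π = y_D(244 − (y_D + y_A)) − 40y_D.
∂π/∂y_D = 204 − 2y_D − y_A = 0, so y_D = 102 − 0.5y_A.
At y_A = 76: y_D = 102 − 0.5·76 = 64.

64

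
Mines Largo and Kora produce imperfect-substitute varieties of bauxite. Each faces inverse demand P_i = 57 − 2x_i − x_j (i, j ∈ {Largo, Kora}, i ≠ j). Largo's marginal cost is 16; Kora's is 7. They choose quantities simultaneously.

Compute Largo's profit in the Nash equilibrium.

115.52

Mine Largo's profit: π = x_{Largo}(57 − 2x_{Largo} − x_{Kora}) − 16x_{Largo}.
∂π/∂x_{Largo} = 41 − 4x_{Largo} − x_{Kora} = 0 ⇒ x_{Largo} = 10.25 − 0.25x_{Kora}.
Similarly x_{Kora} = 12.5 − 0.25x_{Largo}.
Solving the two reaction functions simultaneously: (1 − (−0.25)(−0.25))x_{Largo} = 10.25 − 0.25·12.5, so 0.9375x_{Largo} = 7.125 and x_{Largo} = 7.6.
Then x_{Kora} = 12.5 − 0.25·7.6 = 10.6.
P_{Largo} = 57 − 2·7.6 − 10.6 = 31.2.
Profit = (31.2 − 16)·7.6 = 115.52.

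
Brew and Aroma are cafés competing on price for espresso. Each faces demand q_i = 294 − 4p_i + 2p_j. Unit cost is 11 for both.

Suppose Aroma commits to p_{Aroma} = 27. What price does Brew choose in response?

49

Brew's profit: π = (p_{Brew} − 11)(294 − 4p_{Brew} + 2p_{Aroma}).
∂π/∂p_{Brew} = 338 − 8p_{Brew} + 2p_{Aroma} = 0 ⇒ p_{Brew} = 42.25 + 0.25p_{Aroma}.
At p_{Aroma} = 27: p_{Brew} = 42.25 + 0.25·27 = 49.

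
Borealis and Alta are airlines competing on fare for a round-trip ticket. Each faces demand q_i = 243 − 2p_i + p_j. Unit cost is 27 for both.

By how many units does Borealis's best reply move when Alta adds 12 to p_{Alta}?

3

Borealis's profit: π = (p_{Borealis} − 27)(243 − 2p_{Borealis} + p_{Alta}).
∂π/∂p_{Borealis} = 297 − 4p_{Borealis} + p_{Alta} = 0 ⇒ p_{Borealis} = 74.25 + 0.25p_{Alta}.
The reaction-function slope is 0.25, so a 12-unit rise in p_{Alta} moves p_{Borealis} by 0.25 × 12 = 3. Borealis's best response rises — the actions are strategic complements.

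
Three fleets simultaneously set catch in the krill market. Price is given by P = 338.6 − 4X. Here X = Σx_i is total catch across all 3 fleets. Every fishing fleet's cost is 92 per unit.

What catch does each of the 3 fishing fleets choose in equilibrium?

A representative fishing fleet's profit is π_i = x_i(338.6 − 4X) − 92x_i, with X = x_i + Σ_{j≠i} x_j.
First-order condition: 246.6 − 8x_i − 4Σ_{j≠i} x_j = 0.
In a symmetric equilibrium every fishing fleet chooses the same x, so Σ_{j≠i} x_j = 2x. The condition becomes 246.6 − 16x = 0, giving x = 246.6/16 = 15.4125.

15.4125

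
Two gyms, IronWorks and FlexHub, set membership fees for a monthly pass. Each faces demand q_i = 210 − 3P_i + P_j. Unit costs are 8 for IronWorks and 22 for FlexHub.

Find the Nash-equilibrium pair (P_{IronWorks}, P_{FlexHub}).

48, 54

IronWorks's profit: π = (P_{IronWorks} − 8)(210 − 3P_{IronWorks} + P_{FlexHub}).
∂π/∂P_{IronWorks} = 234 − 6P_{IronWorks} + P_{FlexHub} = 0 ⇒ P_{IronWorks} = 39 + (1/6)P_{FlexHub}.
Similarly P_{FlexHub} = 46 + (1/6)P_{IronWorks}.
Substituting the second reaction function into the first: P_{IronWorks} = 39 + (1/6)(46 + (1/6)P_{IronWorks}), which gives (35/36)P_{IronWorks} = 140/3 ⇒ P_{IronWorks} = 48.
Then P_{FlexHub} = 46 + (1/6)·48 = 54.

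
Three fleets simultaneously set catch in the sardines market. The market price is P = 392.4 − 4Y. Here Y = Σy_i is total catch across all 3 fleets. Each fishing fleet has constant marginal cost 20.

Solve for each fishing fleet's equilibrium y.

A representative fishing fleet's profit is π_i = y_i(392.4 − 4Y) − 20y_i, with Y = y_i + Σ_{j≠i} y_j.
First-order condition: 372.4 − 8y_i − 4Σ_{j≠i} y_j = 0.
Imposing symmetry (y_j = y for all j) turns Σ_{j≠i} y_j into 2y, so 372.4 = 16y and y = 23.275.

23.275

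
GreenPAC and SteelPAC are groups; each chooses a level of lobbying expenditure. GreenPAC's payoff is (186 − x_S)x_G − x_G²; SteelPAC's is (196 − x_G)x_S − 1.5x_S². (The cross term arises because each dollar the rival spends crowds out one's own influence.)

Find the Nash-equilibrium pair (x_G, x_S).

72.4, 41.2

Expanding GreenPAC's payoff: 186x_G − x_Sx_G − x_G².
∂π/∂x_G = 186 − x_S − 2x_G = 0, so x_G = 93 − 0.5x_S.
Likewise for SteelPAC: x_S = 196/3 − (1/3)x_G.
Solving the two reaction functions simultaneously: (1 − (−0.5)(−1/3))x_G = 93 − 0.5·(196/3), so (5/6)x_G = 181/3 and x_G = 72.4.
Then x_S = 196/3 − (1/3)·72.4 = 41.2.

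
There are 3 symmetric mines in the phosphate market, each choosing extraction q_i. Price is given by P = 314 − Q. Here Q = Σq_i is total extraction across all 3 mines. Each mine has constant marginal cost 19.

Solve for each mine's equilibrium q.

73.75

A representative mine's profit is π_i = q_i(314 − Q) − 19q_i, with Q = q_i + Σ_{j≠i} q_j.
First-order condition: 295 − 2q_i − Σ_{j≠i} q_j = 0.
Imposing symmetry (q_j = q for all j) turns Σ_{j≠i} q_j into 2q, so 295 = 4q and q = 73.75.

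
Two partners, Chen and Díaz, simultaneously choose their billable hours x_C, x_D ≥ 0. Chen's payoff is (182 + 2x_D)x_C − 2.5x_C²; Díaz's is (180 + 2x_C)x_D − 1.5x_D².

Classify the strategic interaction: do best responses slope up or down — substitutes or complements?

strategic complements

Expanding Chen's payoff: 182x_C + 2x_Dx_C − 2.5x_C².
∂π/∂x_C = 182 + 2x_D − 5x_C = 0, so x_C = 36.4 + 0.4x_D.
The best-response slope dx_C/dx_D = 0.4 > 0: the reaction function is upward-sloping, so the choices are strategic complements.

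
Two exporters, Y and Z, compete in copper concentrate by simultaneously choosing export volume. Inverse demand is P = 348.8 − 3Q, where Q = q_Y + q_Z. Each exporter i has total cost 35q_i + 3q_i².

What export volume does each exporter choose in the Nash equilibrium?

Exporter Y's profit: π = q_Y(348.8 − 3(q_Y + q_Z)) − 35q_Y − 3q_Y².
∂π/∂q_Y = 313.8 − 12q_Y − 3q_Z = 0, so q_Y = 26.15 − 0.25q_Z.
The game is symmetric, so in equilibrium q_Z = q_Y: the reaction function gives 1.25q_Y = 26.15, hence q_Y = 20.92.

20.92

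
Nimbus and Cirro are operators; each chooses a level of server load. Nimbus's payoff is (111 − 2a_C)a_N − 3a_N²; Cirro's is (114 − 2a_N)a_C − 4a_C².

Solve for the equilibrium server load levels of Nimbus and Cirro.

15, 10.5

Expanding Nimbus's payoff: 111a_N − 2a_Ca_N − 3a_N².
∂π/∂a_N = 111 − 2a_C − 6a_N = 0, so a_N = 18.5 − (1/3)a_C.
Likewise for Cirro: a_C = 14.25 − 0.25a_N.
Plugging a_C into Nimbus's best response: a_N = 18.5 − (1/3)(14.25 − 0.25a_N) ⇒ (11/12)a_N = 13.75, so a_N = 15.
Then a_C = 14.25 − 0.25·15 = 10.5.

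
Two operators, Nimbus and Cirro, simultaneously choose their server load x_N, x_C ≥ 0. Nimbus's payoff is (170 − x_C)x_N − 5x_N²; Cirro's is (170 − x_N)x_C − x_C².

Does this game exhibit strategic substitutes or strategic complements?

strategic substitutes

Expanding Nimbus's payoff: 170x_N − x_Cx_N − 5x_N².
∂π/∂x_N = 170 − x_C − 10x_N = 0, so x_N = 17 − 0.1x_C.
The best-response slope dx_N/dx_C = −0.1 < 0: the reaction function is downward-sloping, so the choices are strategic substitutes.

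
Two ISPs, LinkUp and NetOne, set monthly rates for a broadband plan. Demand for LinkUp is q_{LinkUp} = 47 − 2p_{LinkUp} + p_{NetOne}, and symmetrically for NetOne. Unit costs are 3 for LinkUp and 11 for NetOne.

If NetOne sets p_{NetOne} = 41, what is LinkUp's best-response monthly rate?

LinkUp's profit: π = (p_{LinkUp} − 3)(47 − 2p_{LinkUp} + p_{NetOne}).
∂π/∂p_{LinkUp} = 53 − 4p_{LinkUp} + p_{NetOne} = 0 ⇒ p_{LinkUp} = 13.25 + 0.25p_{NetOne}.
At p_{NetOne} = 41: p_{LinkUp} = 13.25 + 0.25·41 = 23.5.

23.5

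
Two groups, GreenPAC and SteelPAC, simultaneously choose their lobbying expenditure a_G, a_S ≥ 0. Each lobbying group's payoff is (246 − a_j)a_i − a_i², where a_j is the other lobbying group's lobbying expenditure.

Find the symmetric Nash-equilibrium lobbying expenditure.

82

GreenPAC's payoff is (246 − a_S)a_G − a_G².
∂π/∂a_G = 246 − a_S − 2a_G = 0, so a_G = 123 − 0.5a_S.
Setting a_G = a_S in the reaction function: a_G = 123 − 0.5a_G, so a_G = 123 / 1.5 = 82.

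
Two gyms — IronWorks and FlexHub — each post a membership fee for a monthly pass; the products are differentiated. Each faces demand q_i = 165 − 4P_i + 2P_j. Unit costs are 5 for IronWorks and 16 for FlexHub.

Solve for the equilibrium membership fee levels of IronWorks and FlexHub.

IronWorks's profit: π = (P_{IronWorks} − 5)(165 − 4P_{IronWorks} + 2P_{FlexHub}).
∂π/∂P_{IronWorks} = 185 − 8P_{IronWorks} + 2P_{FlexHub} = 0 ⇒ P_{IronWorks} = 23.125 + 0.25P_{FlexHub}.
Similarly P_{FlexHub} = 28.625 + 0.25P_{IronWorks}.
Substituting the second reaction function into the first: P_{IronWorks} = 23.125 + 0.25(28.625 + 0.25P_{IronWorks}), which gives 0.9375P_{IronWorks} = 969/32 ⇒ P_{IronWorks} = 32.3.
Then P_{FlexHub} = 28.625 + 0.25·32.3 = 36.7.

32.3, 36.7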